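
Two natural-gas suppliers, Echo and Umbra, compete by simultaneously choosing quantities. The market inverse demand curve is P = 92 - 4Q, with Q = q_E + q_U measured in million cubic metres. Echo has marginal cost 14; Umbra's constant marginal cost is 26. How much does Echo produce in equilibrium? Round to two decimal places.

7.50

Echo's profit: π_E = (92 - 4Q)q_E - (14q_E). Setting ∂π_E/∂q_E = 0: 78 - 8q_E - 4(q_U) = 0.
Umbra's profit: π_U = (92 - 4Q)q_U - (26q_U). Setting ∂π_U/∂q_U = 0: 66 - 8q_U - 4(q_E) = 0.
Rearranging gives the reaction functions q_E = (78 - 4q_U)/8 and q_U = (66 - 4q_E)/8.
Solving the pair: q_E = 15/2, q_U = 9/2.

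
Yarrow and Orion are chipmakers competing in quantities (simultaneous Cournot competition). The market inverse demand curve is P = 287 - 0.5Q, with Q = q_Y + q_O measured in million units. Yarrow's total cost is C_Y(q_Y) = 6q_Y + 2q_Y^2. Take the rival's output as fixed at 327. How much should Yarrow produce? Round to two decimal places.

With the rival's output fixed at 327, Yarrow's profit is π_Y = (287 - (1/2)·327 - (1/2)q_Y)q_Y - (6q_Y + 2q_Y²) = (247/2 - (1/2)q_Y)q_Y - (6q_Y + 2q_Y²).
∂π_Y/∂q_Y = 235/2 - 5q_Y = 0, so q_Y = 47/2.

23.50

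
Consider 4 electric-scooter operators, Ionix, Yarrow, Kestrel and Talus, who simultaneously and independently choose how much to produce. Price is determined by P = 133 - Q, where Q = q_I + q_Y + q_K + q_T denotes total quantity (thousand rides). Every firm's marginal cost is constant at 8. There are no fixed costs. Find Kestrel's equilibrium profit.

Each firm earns π_i = (133 - Q)q_i - 8q_i.
Setting ∂π_i/∂q_i = 0 with rivals' quantities fixed: 125 - 2q_i - Σ_{j≠i} q_j = 0.
With identical firms every q_j equals q_i, so Σ_{j≠i} q_j = 3q_i and 125 = 5q_i, giving q_i = 25.
Price P = 133 - 100 = 33.
Kestrel's profit: (33 - 8)·25 = 625.

625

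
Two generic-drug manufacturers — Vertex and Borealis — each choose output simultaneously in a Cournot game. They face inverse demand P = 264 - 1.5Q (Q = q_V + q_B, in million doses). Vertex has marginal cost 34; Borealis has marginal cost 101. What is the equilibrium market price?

133

Vertex's profit: π_V = (264 - 1.5Q)q_V - (34q_V). Setting ∂π_V/∂q_V = 0: 230 - 3q_V - (3/2)(q_B) = 0.
Borealis's profit: π_B = (264 - 1.5Q)q_B - (101q_B). Setting ∂π_B/∂q_B = 0: 163 - 3q_B - (3/2)(q_V) = 0.
Rearranging gives the reaction functions q_V = (230 - (3/2)q_B)/3 and q_B = (163 - (3/2)q_V)/3.
Substituting one into the other gives q_V = 66 and q_B = 64/3.
Total output Q = 262/3, so price P = 264 - (3/2)·(262/3) = 133.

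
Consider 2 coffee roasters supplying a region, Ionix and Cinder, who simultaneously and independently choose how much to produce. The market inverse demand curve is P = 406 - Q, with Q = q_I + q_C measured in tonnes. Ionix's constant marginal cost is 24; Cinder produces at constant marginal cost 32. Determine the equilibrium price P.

Ionix's profit: π_I = (406 - Q)q_I - (24q_I). Setting ∂π_I/∂q_I = 0: 382 - 2q_I - (q_C) = 0.
Cinder's first-order condition: 374 - 2q_C - (q_I) = 0.
Best responses: q_I = (382 - q_C)/2, q_C = (374 - q_I)/2.
Solving the pair: q_I = 130, q_C = 122.
Total output Q = 252, so price P = 406 - 252 = 154.

154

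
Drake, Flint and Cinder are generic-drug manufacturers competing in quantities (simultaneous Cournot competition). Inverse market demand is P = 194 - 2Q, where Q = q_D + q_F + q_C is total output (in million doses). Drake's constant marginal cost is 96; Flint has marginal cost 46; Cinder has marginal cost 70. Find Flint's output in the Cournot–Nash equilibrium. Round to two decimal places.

Drake's profit: π_D = (194 - 2Q)q_D - (96q_D). Setting ∂π_D/∂q_D = 0: 98 - 4q_D - 2(q_F + q_C) = 0.
Flint's first-order condition: 148 - 4q_F - 2(q_D + q_C) = 0.
Cinder's profit: π_C = (194 - 2Q)q_C - (70q_C). Setting ∂π_C/∂q_C = 0: 124 - 4q_C - 2(q_D + q_F) = 0.
Summing all 3 equations gives 370 − 8Q = 0, hence Q = 185/4.
Back-substituting: q_D = (98 − 185/2)/2 = 11/4, q_F = (148 − 185/2)/2 = 111/4, q_C = (124 − 185/2)/2 = 63/4.

27.75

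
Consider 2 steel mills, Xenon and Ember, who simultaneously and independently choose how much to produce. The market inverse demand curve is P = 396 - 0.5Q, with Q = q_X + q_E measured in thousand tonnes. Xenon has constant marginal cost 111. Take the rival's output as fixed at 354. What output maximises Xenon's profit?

108

With the rival's output fixed at 354, Xenon's profit is π_X = (396 - (1/2)·354 - (1/2)q_X)q_X - (111q_X) = (219 - (1/2)q_X)q_X - (111q_X).
∂π_X/∂q_X = 108 - q_X = 0, so q_X = 108.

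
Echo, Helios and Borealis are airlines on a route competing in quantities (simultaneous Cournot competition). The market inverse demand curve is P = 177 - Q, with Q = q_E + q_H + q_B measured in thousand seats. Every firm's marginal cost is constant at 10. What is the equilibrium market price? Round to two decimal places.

51.75

Each firm earns π_i = (177 - Q)q_i - 10q_i.
Setting ∂π_i/∂q_i = 0 with rivals' quantities fixed: 167 - 2q_i - Σ_{j≠i} q_j = 0.
By symmetry each firm produces the same amount; substituting Σ_{j≠i} q_j = 2q_i yields q_i = 167/4.
Total output Q = 501/4, so price P = 177 - 501/4 = 207/4.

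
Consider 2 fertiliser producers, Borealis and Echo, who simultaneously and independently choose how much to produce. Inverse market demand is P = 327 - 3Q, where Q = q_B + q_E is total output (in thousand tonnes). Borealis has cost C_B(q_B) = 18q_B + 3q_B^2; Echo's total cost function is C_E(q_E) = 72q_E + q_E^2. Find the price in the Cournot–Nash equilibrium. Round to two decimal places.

194.59

Borealis's profit: π_B = (327 - 3Q)q_B - (18q_B + 3q_B²). Setting ∂π_B/∂q_B = 0: 309 - 12q_B - 3(q_E) = 0.
Echo's first-order condition: 255 - 8q_E - 3(q_B) = 0.
Rearranging gives the reaction functions q_B = (309 - 3q_E)/12 and q_E = (255 - 3q_B)/8.
Solving the pair: q_B = 569/29, q_E = 711/29.
Total output Q = 1280/29, so price P = 327 - 3·(1280/29) = 194.5862.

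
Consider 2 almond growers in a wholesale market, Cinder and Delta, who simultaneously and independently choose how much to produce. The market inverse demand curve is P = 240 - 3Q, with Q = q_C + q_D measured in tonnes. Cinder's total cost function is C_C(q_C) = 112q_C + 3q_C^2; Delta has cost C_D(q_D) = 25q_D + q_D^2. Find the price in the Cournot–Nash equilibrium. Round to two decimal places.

Cinder's profit: π_C = (240 - 3Q)q_C - (112q_C + 3q_C²). Setting ∂π_C/∂q_C = 0: 128 - 12q_C - 3(q_D) = 0.
Delta's first-order condition: 215 - 8q_D - 3(q_C) = 0.
So q_C = (128 - 3q_D)/12 and q_D = (215 - 3q_C)/8.
Solving the pair: q_C = 379/87, q_D = 732/29.
Total output Q = 29.5977, so price P = 240 - 3·29.5977 = 151.2069.

151.21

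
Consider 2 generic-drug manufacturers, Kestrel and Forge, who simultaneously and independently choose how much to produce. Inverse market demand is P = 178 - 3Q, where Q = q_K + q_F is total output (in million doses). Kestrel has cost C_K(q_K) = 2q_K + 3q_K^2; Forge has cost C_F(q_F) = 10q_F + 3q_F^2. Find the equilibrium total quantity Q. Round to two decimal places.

22.93

Kestrel's profit: π_K = (178 - 3Q)q_K - (2q_K + 3q_K²). Setting ∂π_K/∂q_K = 0: 176 - 12q_K - 3(q_F) = 0.
Forge's profit: π_F = (178 - 3Q)q_F - (10q_F + 3q_F²). Setting ∂π_F/∂q_F = 0: 168 - 12q_F - 3(q_K) = 0.
Best responses: q_K = (176 - 3q_F)/12, q_F = (168 - 3q_K)/12.
Substituting one into the other gives q_K = 536/45 and q_F = 496/45.
Total output Q = 536/45 + 496/45 = 344/15.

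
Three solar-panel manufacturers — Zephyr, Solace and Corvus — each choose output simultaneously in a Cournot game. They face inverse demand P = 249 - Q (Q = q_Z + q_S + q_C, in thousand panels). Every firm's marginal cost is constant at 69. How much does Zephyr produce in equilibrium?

Each firm earns π_i = (249 - Q)q_i - 69q_i.
First-order condition (treating rivals' output as given): 180 - 2q_i - Σ_{j≠i} q_j = 0.
With identical firms every q_j equals q_i, so Σ_{j≠i} q_j = 2q_i and 180 = 4q_i, giving q_i = 45.

45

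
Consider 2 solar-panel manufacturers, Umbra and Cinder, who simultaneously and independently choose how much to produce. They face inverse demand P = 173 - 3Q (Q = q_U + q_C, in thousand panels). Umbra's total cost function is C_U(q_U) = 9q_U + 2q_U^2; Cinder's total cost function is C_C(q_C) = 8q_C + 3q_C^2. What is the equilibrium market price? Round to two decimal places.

101.89

Umbra's profit: π_U = (173 - 3Q)q_U - (9q_U + 2q_U²). Setting ∂π_U/∂q_U = 0: 164 - 10q_U - 3(q_C) = 0.
Cinder's profit: π_C = (173 - 3Q)q_C - (8q_C + 3q_C²). Setting ∂π_C/∂q_C = 0: 165 - 12q_C - 3(q_U) = 0.
So q_U = (164 - 3q_C)/10 and q_C = (165 - 3q_U)/12.
Substituting one into the other gives q_U = 491/37 and q_C = 386/37.
Total output Q = 877/37, so price P = 173 - 3·(877/37) = 101.8919.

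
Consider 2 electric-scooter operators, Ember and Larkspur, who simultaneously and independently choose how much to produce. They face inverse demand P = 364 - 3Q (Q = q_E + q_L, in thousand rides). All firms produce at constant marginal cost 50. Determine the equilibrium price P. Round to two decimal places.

Each firm earns π_i = (364 - 3Q)q_i - 50q_i.
Setting ∂π_i/∂q_i = 0 with rivals' quantities fixed: 314 - 6q_i - 3q_j = 0.
By symmetry each firm produces the same amount; substituting q_j = q_i yields q_i = 314/9.
Total output Q = 628/9, so price P = 364 - 3·(628/9) = 464/3.

154.67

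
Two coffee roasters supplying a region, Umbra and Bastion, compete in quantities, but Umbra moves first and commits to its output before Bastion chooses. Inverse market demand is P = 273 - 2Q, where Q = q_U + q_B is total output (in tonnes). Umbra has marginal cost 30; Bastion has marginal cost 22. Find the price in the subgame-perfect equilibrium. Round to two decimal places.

88.75

The follower Bastion best-responds to any q_U: π_B = (273 - 2Q)q_B - 22q_B.
Setting the follower's marginal profit to zero, 251 - 2q_U - 4q_B = 0, i.e. q_B = (251 - 2q_U)/4.
The leader anticipates this reaction. Substituting into P = 273 - 2Q gives P = 295/2 - q_U, so π_U = (295/2 - q_U)q_U - 30q_U.
Maximising: ∂π_U/∂q_U = 235/2 - 2q_U = 0, giving q_U = 235/4.
Then q_B = (251 - 2·(235/4))/4 = 267/8.
Total output Q = 737/8, so price P = 273 - 2·(737/8) = 355/4.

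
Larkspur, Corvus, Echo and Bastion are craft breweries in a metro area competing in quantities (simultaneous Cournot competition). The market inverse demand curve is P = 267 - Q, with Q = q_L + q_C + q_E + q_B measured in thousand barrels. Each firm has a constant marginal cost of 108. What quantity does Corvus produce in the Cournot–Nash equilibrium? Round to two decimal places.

Each firm earns π_i = (267 - Q)q_i - 108q_i.
Setting ∂π_i/∂q_i = 0 with rivals' quantities fixed: 159 - 2q_i - Σ_{j≠i} q_j = 0.
By symmetry each firm produces the same amount; substituting Σ_{j≠i} q_j = 3q_i yields q_i = 159/5.

31.80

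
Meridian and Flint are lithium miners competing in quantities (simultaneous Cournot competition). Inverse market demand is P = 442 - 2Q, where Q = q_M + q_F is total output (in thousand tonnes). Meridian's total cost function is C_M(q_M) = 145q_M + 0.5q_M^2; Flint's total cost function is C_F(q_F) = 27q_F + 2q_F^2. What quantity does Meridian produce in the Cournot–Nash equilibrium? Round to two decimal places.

Meridian's profit: π_M = (442 - 2Q)q_M - (145q_M + (1/2)q_M²). Setting ∂π_M/∂q_M = 0: 297 - 5q_M - 2(q_F) = 0.
Flint's profit: π_F = (442 - 2Q)q_F - (27q_F + 2q_F²). Setting ∂π_F/∂q_F = 0: 415 - 8q_F - 2(q_M) = 0.
Rearranging gives the reaction functions q_M = (297 - 2q_F)/5 and q_F = (415 - 2q_M)/8.
Substituting one into the other gives q_M = 773/18 and q_F = 1481/36.

42.94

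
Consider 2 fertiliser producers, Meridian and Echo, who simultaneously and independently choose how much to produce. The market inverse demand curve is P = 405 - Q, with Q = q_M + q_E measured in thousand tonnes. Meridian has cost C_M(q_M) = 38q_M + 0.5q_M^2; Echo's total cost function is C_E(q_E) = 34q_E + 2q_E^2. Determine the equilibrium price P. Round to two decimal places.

Meridian's profit: π_M = (405 - Q)q_M - (38q_M + (1/2)q_M²). Setting ∂π_M/∂q_M = 0: 367 - 3q_M - (q_E) = 0.
Echo's first-order condition: 371 - 6q_E - (q_M) = 0.
Best responses: q_M = (367 - q_E)/3, q_E = (371 - q_M)/6.
Solving the pair: q_M = 1831/17, q_E = 746/17.
Total output Q = 151.5882, so price P = 405 - 151.5882 = 253.4118.

253.41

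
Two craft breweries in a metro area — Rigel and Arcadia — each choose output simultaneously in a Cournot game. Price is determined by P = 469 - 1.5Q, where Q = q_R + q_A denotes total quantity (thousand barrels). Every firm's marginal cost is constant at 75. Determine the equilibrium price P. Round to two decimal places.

A representative firm's profit is π_i = q_i(469 - 1.5Q) - 75q_i.
Setting ∂π_i/∂q_i = 0 with rivals' quantities fixed: 394 - 3q_i - (3/2)q_j = 0.
With identical firms every q_j equals q_i, so q_j = q_i and 394 = (9/2)q_i, giving q_i = 788/9.
Total output Q = 1576/9, so price P = 469 - (3/2)·(1576/9) = 619/3.

206.33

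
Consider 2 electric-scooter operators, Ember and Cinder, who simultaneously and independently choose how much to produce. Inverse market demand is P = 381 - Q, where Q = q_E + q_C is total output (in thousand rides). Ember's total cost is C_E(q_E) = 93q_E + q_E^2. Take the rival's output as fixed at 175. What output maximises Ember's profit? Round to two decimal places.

28.25

With the rival's output fixed at 175, Ember's profit is π_E = (381 - 175 - q_E)q_E - (93q_E + q_E²) = (206 - q_E)q_E - (93q_E + q_E²).
∂π_E/∂q_E = 113 - 4q_E = 0, so q_E = 113/4.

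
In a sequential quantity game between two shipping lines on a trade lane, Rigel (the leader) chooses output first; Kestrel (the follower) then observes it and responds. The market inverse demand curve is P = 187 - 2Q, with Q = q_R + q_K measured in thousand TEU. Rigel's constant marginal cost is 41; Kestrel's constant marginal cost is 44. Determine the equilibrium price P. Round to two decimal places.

The follower Kestrel best-responds to any q_R: π_K = (187 - 2Q)q_K - 44q_K.
Setting the follower's marginal profit to zero, 143 - 2q_R - 4q_K = 0, i.e. q_K = (143 - 2q_R)/4.
The leader anticipates this reaction. Substituting into P = 187 - 2Q gives P = 231/2 - q_R, so π_R = (231/2 - q_R)q_R - 41q_R.
Maximising: ∂π_R/∂q_R = 149/2 - 2q_R = 0, giving q_R = 149/4.
Then q_K = (143 - 2·(149/4))/4 = 137/8.
Total output Q = 435/8, so price P = 187 - 2·(435/8) = 313/4.

78.25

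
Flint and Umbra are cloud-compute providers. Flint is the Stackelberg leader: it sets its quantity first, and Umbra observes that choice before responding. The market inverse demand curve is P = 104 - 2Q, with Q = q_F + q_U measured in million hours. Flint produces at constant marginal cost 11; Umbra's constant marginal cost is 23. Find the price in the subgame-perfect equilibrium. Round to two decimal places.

37.25

Solve by backward induction. Given q_F, the follower Umbra maximises π_U = (104 - 2q_F - 2q_U)q_U - 23q_U.
Follower FOC: 81 - 2q_F - 4q_U = 0, so q_U(q_F) = (81 - 2q_F)/4.
Flint substitutes q_U(q_F) into its own profit: π_F = q_F(104 - 2q_F - (81 - 2q_F)/2) - 11q_F = (127/2 - q_F)q_F - 11q_F.
Leader FOC: 105/2 - 2q_F = 0, so q_F = 105/4.
Then q_U = (81 - 2·(105/4))/4 = 57/8.
Total output Q = 267/8, so price P = 104 - 2·(267/8) = 149/4.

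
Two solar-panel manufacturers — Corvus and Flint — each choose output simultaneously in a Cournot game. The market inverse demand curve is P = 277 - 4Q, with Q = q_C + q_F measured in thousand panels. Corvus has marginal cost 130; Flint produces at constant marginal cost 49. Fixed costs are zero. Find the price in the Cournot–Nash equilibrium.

Corvus's profit: π_C = (277 - 4Q)q_C - (130q_C). Setting ∂π_C/∂q_C = 0: 147 - 8q_C - 4(q_F) = 0.
Flint's profit: π_F = (277 - 4Q)q_F - (49q_F). Setting ∂π_F/∂q_F = 0: 228 - 8q_F - 4(q_C) = 0.
Rearranging gives the reaction functions q_C = (147 - 4q_F)/8 and q_F = (228 - 4q_C)/8.
Substituting one into the other gives q_C = 11/2 and q_F = 103/4.
Total output Q = 125/4, so price P = 277 - 4·(125/4) = 152.

152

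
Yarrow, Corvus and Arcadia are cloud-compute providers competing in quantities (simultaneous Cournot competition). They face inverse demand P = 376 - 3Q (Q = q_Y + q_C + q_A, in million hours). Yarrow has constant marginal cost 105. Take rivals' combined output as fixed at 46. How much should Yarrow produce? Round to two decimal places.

22.17

With rivals' combined output fixed at 46, Yarrow's profit is π_Y = (376 - 3·46 - 3q_Y)q_Y - (105q_Y) = (238 - 3q_Y)q_Y - (105q_Y).
∂π_Y/∂q_Y = 133 - 6q_Y = 0, so q_Y = 133/6.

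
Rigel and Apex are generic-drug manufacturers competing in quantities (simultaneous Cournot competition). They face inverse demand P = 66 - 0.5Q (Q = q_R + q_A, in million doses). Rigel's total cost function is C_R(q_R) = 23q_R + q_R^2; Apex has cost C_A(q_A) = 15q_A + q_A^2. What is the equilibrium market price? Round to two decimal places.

Rigel's profit: π_R = (66 - 0.5Q)q_R - (23q_R + q_R²). Setting ∂π_R/∂q_R = 0: 43 - 3q_R - (1/2)(q_A) = 0.
Apex's first-order condition: 51 - 3q_A - (1/2)(q_R) = 0.
So q_R = (43 - (1/2)q_A)/3 and q_A = (51 - (1/2)q_R)/3.
Substituting one into the other gives q_R = 414/35 and q_A = 526/35.
Total output Q = 188/7, so price P = 66 - (1/2)·(188/7) = 368/7.

52.57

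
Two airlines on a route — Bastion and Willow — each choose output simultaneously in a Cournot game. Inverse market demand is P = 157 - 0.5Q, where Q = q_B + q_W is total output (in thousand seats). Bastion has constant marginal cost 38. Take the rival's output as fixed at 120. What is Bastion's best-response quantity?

59

With the rival's output fixed at 120, Bastion's profit is π_B = (157 - (1/2)·120 - (1/2)q_B)q_B - (38q_B) = (97 - (1/2)q_B)q_B - (38q_B).
∂π_B/∂q_B = 59 - q_B = 0, so q_B = 59.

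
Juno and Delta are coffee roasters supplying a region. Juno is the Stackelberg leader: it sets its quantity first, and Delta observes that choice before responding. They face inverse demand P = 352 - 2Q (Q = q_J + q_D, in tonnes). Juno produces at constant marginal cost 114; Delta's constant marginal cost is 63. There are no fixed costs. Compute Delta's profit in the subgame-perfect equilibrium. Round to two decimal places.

4777.53

Solve by backward induction. Given q_J, the follower Delta maximises π_D = (352 - 2q_J - 2q_D)q_D - 63q_D.
∂π_D/∂q_D = 289 - 2q_J - 4q_D = 0 gives the reaction function q_D = (289 - 2q_J)/4.
Juno substitutes q_D(q_J) into its own profit: π_J = q_J(352 - 2q_J - (289 - 2q_J)/2) - 114q_J = (415/2 - q_J)q_J - 114q_J.
Maximising: ∂π_J/∂q_J = 187/2 - 2q_J = 0, giving q_J = 187/4.
Then q_D = (289 - 2·(187/4))/4 = 391/8.
Price P = 352 - 2·(765/8) = 643/4.
Delta's profit: (643/4 - 63)·(391/8) = 4777.5313.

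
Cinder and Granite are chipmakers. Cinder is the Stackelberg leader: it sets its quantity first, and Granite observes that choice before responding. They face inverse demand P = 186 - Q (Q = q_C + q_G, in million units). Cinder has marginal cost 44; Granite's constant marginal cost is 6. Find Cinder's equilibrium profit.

1352

The follower Granite best-responds to any q_C: π_G = (186 - Q)q_G - 6q_G.
∂π_G/∂q_G = 180 - q_C - 2q_G = 0 gives the reaction function q_G = (180 - q_C)/2.
The leader anticipates this reaction. Substituting into P = 186 - Q gives P = 96 - (1/2)q_C, so π_C = (96 - (1/2)q_C)q_C - 44q_C.
Maximising: ∂π_C/∂q_C = 52 - q_C = 0, giving q_C = 52.
Then q_G = (180 - 52)/2 = 64.
Price P = 186 - 116 = 70.
Cinder's profit: (70 - 44)·52 = 1352.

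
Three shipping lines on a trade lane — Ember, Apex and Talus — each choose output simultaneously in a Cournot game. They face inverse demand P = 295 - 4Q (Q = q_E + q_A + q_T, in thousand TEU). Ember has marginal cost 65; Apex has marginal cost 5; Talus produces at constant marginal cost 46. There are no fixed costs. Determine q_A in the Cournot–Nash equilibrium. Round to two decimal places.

Ember's profit: π_E = (295 - 4Q)q_E - (65q_E). Setting ∂π_E/∂q_E = 0: 230 - 8q_E - 4(q_A + q_T) = 0.
Apex's first-order condition: 290 - 8q_A - 4(q_E + q_T) = 0.
Talus's first-order condition: 249 - 8q_T - 4(q_E + q_A) = 0.
Summing all 3 equations gives 769 − 16Q = 0, hence Q = 769/16.
Back-substituting: q_E = (230 − 769/4)/4 = 151/16, q_A = (290 − 769/4)/4 = 391/16, q_T = (249 − 769/4)/4 = 227/16.

24.44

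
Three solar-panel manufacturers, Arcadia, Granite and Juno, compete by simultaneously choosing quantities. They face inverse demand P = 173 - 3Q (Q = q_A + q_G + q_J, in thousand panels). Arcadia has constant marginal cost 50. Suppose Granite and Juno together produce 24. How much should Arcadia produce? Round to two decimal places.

8.50

With rivals' combined output fixed at 24, Arcadia's profit is π_A = (173 - 3·24 - 3q_A)q_A - (50q_A) = (101 - 3q_A)q_A - (50q_A).
∂π_A/∂q_A = 51 - 6q_A = 0, so q_A = 17/2.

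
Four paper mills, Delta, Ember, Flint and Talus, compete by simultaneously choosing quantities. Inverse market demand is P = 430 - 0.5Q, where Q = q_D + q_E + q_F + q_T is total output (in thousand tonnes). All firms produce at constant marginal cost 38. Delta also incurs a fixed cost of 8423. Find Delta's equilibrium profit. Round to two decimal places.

Each firm earns π_i = (430 - 0.5Q)q_i - 38q_i.
Setting ∂π_i/∂q_i = 0 with rivals' quantities fixed: 392 - q_i - (1/2)·Σ_{j≠i} q_j = 0.
By symmetry each firm produces the same amount; substituting Σ_{j≠i} q_j = 3q_i yields q_i = 392/(5/2) = 784/5.
Price P = 430 - (1/2)·627.2000 = 582/5.
Delta's profit: (582/5 - 38)·(784/5) - 8423 = 3870.1200.

3870.12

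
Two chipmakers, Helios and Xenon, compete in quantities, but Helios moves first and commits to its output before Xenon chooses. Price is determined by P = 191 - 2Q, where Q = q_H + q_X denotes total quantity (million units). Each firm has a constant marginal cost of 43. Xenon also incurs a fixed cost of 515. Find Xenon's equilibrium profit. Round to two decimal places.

169.50

Solve by backward induction. Given q_H, the follower Xenon maximises π_X = (191 - 2q_H - 2q_X)q_X - 43q_X.
Setting the follower's marginal profit to zero, 148 - 2q_H - 4q_X = 0, i.e. q_X = (148 - 2q_H)/4.
The leader anticipates this reaction. Substituting into P = 191 - 2Q gives P = 117 - q_H, so π_H = (117 - q_H)q_H - 43q_H.
Maximising: ∂π_H/∂q_H = 74 - 2q_H = 0, giving q_H = 37.
Then q_X = (148 - 2·37)/4 = 37/2.
Price P = 191 - 2·(111/2) = 80.
Xenon's profit: (80 - 43)·(37/2) - 515 = 339/2.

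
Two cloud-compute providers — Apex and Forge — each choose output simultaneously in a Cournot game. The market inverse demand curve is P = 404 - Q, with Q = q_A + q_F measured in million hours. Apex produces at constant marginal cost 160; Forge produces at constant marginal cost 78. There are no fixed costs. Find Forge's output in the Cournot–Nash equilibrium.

136

Apex's profit: π_A = (404 - Q)q_A - (160q_A). Setting ∂π_A/∂q_A = 0: 244 - 2q_A - (q_F) = 0.
Forge's profit: π_F = (404 - Q)q_F - (78q_F). Setting ∂π_F/∂q_F = 0: 326 - 2q_F - (q_A) = 0.
Best responses: q_A = (244 - q_F)/2, q_F = (326 - q_A)/2.
Solving the pair: q_A = 54, q_F = 136.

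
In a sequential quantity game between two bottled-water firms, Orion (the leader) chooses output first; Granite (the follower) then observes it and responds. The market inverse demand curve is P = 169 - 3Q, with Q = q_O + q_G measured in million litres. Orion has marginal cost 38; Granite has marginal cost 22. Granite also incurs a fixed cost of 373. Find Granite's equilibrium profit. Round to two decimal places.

294.52

Solve by backward induction. Given q_O, the follower Granite maximises π_G = (169 - 3q_O - 3q_G)q_G - 22q_G.
∂π_G/∂q_G = 147 - 3q_O - 6q_G = 0 gives the reaction function q_G = (147 - 3q_O)/6.
Orion substitutes q_G(q_O) into its own profit: π_O = q_O(169 - 3q_O - (147 - 3q_O)/2) - 38q_O = (191/2 - (3/2)q_O)q_O - 38q_O.
Maximising: ∂π_O/∂q_O = 115/2 - 3q_O = 0, giving q_O = 115/6.
Then q_G = (147 - 3·(115/6))/6 = 179/12.
Price P = 169 - 3·(409/12) = 267/4.
Granite's profit: (267/4 - 22)·(179/12) - 373 = 294.5208.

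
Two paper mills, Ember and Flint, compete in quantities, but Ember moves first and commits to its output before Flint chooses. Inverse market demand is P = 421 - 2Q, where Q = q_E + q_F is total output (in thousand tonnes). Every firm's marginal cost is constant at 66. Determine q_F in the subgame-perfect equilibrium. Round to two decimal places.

44.38

The follower Flint best-responds to any q_E: π_F = (421 - 2Q)q_F - 66q_F.
∂π_F/∂q_F = 355 - 2q_E - 4q_F = 0 gives the reaction function q_F = (355 - 2q_E)/4.
Ember substitutes q_F(q_E) into its own profit: π_E = q_E(421 - 2q_E - (355 - 2q_E)/2) - 66q_E = (487/2 - q_E)q_E - 66q_E.
Maximising: ∂π_E/∂q_E = 355/2 - 2q_E = 0, giving q_E = 355/4.
Then q_F = (355 - 2·(355/4))/4 = 355/8.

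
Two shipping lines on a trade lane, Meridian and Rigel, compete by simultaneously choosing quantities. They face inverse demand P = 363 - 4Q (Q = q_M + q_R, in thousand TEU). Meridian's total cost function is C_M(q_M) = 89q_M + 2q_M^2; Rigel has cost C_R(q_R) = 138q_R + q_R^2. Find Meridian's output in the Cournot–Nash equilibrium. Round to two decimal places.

Meridian's profit: π_M = (363 - 4Q)q_M - (89q_M + 2q_M²). Setting ∂π_M/∂q_M = 0: 274 - 12q_M - 4(q_R) = 0.
Rigel's profit: π_R = (363 - 4Q)q_R - (138q_R + q_R²). Setting ∂π_R/∂q_R = 0: 225 - 10q_R - 4(q_M) = 0.
Best responses: q_M = (274 - 4q_R)/12, q_R = (225 - 4q_M)/10.
Solving the pair: q_M = 230/13, q_R = 401/26.

17.69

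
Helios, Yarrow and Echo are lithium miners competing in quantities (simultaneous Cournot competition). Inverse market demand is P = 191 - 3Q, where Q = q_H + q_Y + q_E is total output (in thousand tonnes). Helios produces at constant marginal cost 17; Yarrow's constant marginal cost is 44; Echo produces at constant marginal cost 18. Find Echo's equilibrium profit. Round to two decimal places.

816.75

Helios's profit: π_H = (191 - 3Q)q_H - (17q_H). Setting ∂π_H/∂q_H = 0: 174 - 6q_H - 3(q_Y + q_E) = 0.
Yarrow's profit: π_Y = (191 - 3Q)q_Y - (44q_Y). Setting ∂π_Y/∂q_Y = 0: 147 - 6q_Y - 3(q_H + q_E) = 0.
Echo's first-order condition: 173 - 6q_E - 3(q_H + q_Y) = 0.
Adding the 3 conditions: 494 − 6Q − 6Q = 0, i.e. Q = 247/6.
Back-substituting: q_H = (174 − 247/2)/3 = 101/6, q_Y = (147 − 247/2)/3 = 47/6, q_E = (173 − 247/2)/3 = 33/2.
Price P = 191 - 3·(247/6) = 135/2.
Echo's profit: (135/2 - 18)·(33/2) = 816.7500.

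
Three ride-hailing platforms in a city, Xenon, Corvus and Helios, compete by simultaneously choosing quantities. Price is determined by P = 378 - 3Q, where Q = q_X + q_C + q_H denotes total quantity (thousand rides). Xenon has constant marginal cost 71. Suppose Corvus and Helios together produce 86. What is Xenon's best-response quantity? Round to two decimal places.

8.17

With rivals' combined output fixed at 86, Xenon's profit is π_X = (378 - 3·86 - 3q_X)q_X - (71q_X) = (120 - 3q_X)q_X - (71q_X).
∂π_X/∂q_X = 49 - 6q_X = 0, so q_X = 49/6.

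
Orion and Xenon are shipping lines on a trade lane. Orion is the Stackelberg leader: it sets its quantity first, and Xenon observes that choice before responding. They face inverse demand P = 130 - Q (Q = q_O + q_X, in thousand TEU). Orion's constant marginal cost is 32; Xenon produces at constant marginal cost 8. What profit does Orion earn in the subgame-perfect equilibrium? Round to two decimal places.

Solve by backward induction. Given q_O, the follower Xenon maximises π_X = (130 - q_O - q_X)q_X - 8q_X.
Setting the follower's marginal profit to zero, 122 - q_O - 2q_X = 0, i.e. q_X = (122 - q_O)/2.
The leader anticipates this reaction. Substituting into P = 130 - Q gives P = 69 - (1/2)q_O, so π_O = (69 - (1/2)q_O)q_O - 32q_O.
Maximising: ∂π_O/∂q_O = 37 - q_O = 0, giving q_O = 37.
Then q_X = (122 - 37)/2 = 85/2.
Price P = 130 - 159/2 = 101/2.
Orion's profit: (101/2 - 32)·37 = 1369/2.

684.50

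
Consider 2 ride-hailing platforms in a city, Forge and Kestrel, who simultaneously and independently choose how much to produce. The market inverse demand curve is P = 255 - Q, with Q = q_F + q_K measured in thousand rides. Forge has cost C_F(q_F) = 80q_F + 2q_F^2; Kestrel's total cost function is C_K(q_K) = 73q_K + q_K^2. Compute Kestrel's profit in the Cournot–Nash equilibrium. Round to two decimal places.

3179.16

Forge's profit: π_F = (255 - Q)q_F - (80q_F + 2q_F²). Setting ∂π_F/∂q_F = 0: 175 - 6q_F - (q_K) = 0.
Kestrel's profit: π_K = (255 - Q)q_K - (73q_K + q_K²). Setting ∂π_K/∂q_K = 0: 182 - 4q_K - (q_F) = 0.
So q_F = (175 - q_K)/6 and q_K = (182 - q_F)/4.
Substituting one into the other gives q_F = 518/23 and q_K = 917/23.
Price P = 255 - 1435/23 = 192.6087.
Kestrel's profit: 192.6087·(917/23) - 73·(917/23) - (917/23)² = 3179.1645.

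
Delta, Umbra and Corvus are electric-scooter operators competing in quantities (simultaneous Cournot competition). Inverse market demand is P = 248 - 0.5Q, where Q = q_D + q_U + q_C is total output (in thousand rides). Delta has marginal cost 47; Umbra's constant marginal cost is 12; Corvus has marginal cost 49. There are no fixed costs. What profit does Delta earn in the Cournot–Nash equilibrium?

3528

Delta's profit: π_D = (248 - 0.5Q)q_D - (47q_D). Setting ∂π_D/∂q_D = 0: 201 - q_D - (1/2)(q_U + q_C) = 0.
Umbra's profit: π_U = (248 - 0.5Q)q_U - (12q_U). Setting ∂π_U/∂q_U = 0: 236 - q_U - (1/2)(q_D + q_C) = 0.
Corvus's profit: π_C = (248 - 0.5Q)q_C - (49q_C). Setting ∂π_C/∂q_C = 0: 199 - q_C - (1/2)(q_D + q_U) = 0.
Summing all 3 equations gives 636 − 2Q = 0, hence Q = 318.
Back-substituting: q_D = (201 − 159)/(1/2) = 84, q_U = (236 − 159)/(1/2) = 154, q_C = (199 − 159)/(1/2) = 80.
Price P = 248 - (1/2)·318 = 89.
Delta's profit: (89 - 47)·84 = 3528.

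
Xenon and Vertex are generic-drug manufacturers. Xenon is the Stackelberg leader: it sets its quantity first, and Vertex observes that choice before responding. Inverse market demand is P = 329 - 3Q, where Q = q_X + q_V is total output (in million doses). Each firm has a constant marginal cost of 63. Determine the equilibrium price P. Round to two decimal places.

129.50

Solve by backward induction. Given q_X, the follower Vertex maximises π_V = (329 - 3q_X - 3q_V)q_V - 63q_V.
Follower FOC: 266 - 3q_X - 6q_V = 0, so q_V(q_X) = (266 - 3q_X)/6.
The leader anticipates this reaction. Substituting into P = 329 - 3Q gives P = 196 - (3/2)q_X, so π_X = (196 - (3/2)q_X)q_X - 63q_X.
Maximising: ∂π_X/∂q_X = 133 - 3q_X = 0, giving q_X = 133/3.
Then q_V = (266 - 3·(133/3))/6 = 133/6.
Total output Q = 133/2, so price P = 329 - 3·(133/2) = 259/2.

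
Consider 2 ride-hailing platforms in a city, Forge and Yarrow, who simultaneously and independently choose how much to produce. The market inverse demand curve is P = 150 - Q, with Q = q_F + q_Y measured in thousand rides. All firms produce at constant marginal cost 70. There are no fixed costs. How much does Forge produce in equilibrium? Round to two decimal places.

26.67

Each firm earns π_i = (150 - Q)q_i - 70q_i.
Setting ∂π_i/∂q_i = 0 with rivals' quantities fixed: 80 - 2q_i - q_j = 0.
By symmetry each firm produces the same amount; substituting q_j = q_i yields q_i = 80/3.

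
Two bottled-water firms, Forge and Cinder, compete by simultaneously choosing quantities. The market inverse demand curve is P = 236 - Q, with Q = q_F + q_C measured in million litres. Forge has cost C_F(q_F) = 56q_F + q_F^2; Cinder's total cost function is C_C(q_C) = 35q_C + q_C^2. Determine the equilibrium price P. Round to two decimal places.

159.80

Forge's profit: π_F = (236 - Q)q_F - (56q_F + q_F²). Setting ∂π_F/∂q_F = 0: 180 - 4q_F - (q_C) = 0.
Cinder's first-order condition: 201 - 4q_C - (q_F) = 0.
So q_F = (180 - q_C)/4 and q_C = (201 - q_F)/4.
Solving the pair: q_F = 173/5, q_C = 208/5.
Total output Q = 381/5, so price P = 236 - 381/5 = 799/5.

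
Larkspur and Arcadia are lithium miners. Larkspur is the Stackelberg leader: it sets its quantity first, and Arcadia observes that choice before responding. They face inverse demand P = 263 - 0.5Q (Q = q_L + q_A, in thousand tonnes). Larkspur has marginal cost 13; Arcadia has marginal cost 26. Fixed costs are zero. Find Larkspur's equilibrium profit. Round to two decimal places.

The follower Arcadia best-responds to any q_L: π_A = (263 - 0.5Q)q_A - 26q_A.
Setting the follower's marginal profit to zero, 237 - (1/2)q_L - q_A = 0, i.e. q_A = (237 - (1/2)q_L).
The leader anticipates this reaction. Substituting into P = 263 - 0.5Q gives P = 289/2 - (1/4)q_L, so π_L = (289/2 - (1/4)q_L)q_L - 13q_L.
The leader's first-order condition 263/2 - (1/2)q_L = 0 yields q_L = 263.
Then q_A = (237 - (1/2)·263) = 211/2.
Price P = 263 - (1/2)·(737/2) = 315/4.
Larkspur's profit: (315/4 - 13)·263 = 17292.2500.

17292.25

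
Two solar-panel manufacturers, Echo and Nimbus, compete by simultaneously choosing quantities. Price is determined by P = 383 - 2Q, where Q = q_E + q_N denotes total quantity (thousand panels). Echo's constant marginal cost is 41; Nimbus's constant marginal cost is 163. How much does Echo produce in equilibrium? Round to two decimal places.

77.33

Echo's profit: π_E = (383 - 2Q)q_E - (41q_E). Setting ∂π_E/∂q_E = 0: 342 - 4q_E - 2(q_N) = 0.
Nimbus's first-order condition: 220 - 4q_N - 2(q_E) = 0.
Best responses: q_E = (342 - 2q_N)/4, q_N = (220 - 2q_E)/4.
Substituting one into the other gives q_E = 232/3 and q_N = 49/3.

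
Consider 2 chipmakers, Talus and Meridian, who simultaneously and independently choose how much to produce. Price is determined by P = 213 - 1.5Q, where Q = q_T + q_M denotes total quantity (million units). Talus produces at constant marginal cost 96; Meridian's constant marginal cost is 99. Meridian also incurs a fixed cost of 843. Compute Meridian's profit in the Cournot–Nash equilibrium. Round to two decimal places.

Talus's profit: π_T = (213 - 1.5Q)q_T - (96q_T). Setting ∂π_T/∂q_T = 0: 117 - 3q_T - (3/2)(q_M) = 0.
Meridian's profit: π_M = (213 - 1.5Q)q_M - (99q_M). Setting ∂π_M/∂q_M = 0: 114 - 3q_M - (3/2)(q_T) = 0.
Best responses: q_T = (117 - (3/2)q_M)/3, q_M = (114 - (3/2)q_T)/3.
Solving the pair: q_T = 80/3, q_M = 74/3.
Price P = 213 - (3/2)·(154/3) = 136.
Meridian's profit: (136 - 99)·(74/3) - 843 = 209/3.

69.67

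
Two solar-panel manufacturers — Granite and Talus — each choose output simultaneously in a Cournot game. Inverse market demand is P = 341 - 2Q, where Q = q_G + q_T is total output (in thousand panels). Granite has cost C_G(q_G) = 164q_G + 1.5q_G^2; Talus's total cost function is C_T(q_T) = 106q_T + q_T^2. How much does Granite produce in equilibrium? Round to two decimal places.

Granite's profit: π_G = (341 - 2Q)q_G - (164q_G + (3/2)q_G²). Setting ∂π_G/∂q_G = 0: 177 - 7q_G - 2(q_T) = 0.
Talus's first-order condition: 235 - 6q_T - 2(q_G) = 0.
Best responses: q_G = (177 - 2q_T)/7, q_T = (235 - 2q_G)/6.
Solving the pair: q_G = 296/19, q_T = 1291/38.

15.58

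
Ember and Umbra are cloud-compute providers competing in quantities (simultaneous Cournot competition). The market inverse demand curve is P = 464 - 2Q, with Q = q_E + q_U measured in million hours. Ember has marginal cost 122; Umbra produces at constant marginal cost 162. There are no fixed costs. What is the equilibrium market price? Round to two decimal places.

Ember's profit: π_E = (464 - 2Q)q_E - (122q_E). Setting ∂π_E/∂q_E = 0: 342 - 4q_E - 2(q_U) = 0.
Umbra's first-order condition: 302 - 4q_U - 2(q_E) = 0.
Rearranging gives the reaction functions q_E = (342 - 2q_U)/4 and q_U = (302 - 2q_E)/4.
Substituting one into the other gives q_E = 191/3 and q_U = 131/3.
Total output Q = 322/3, so price P = 464 - 2·(322/3) = 748/3.

249.33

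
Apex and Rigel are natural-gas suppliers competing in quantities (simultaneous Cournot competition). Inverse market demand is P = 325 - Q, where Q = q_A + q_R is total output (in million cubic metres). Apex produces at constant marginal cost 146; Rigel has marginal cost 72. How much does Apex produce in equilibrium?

Apex's profit: π_A = (325 - Q)q_A - (146q_A). Setting ∂π_A/∂q_A = 0: 179 - 2q_A - (q_R) = 0.
Rigel's profit: π_R = (325 - Q)q_R - (72q_R). Setting ∂π_R/∂q_R = 0: 253 - 2q_R - (q_A) = 0.
Rearranging gives the reaction functions q_A = (179 - q_R)/2 and q_R = (253 - q_A)/2.
Solving the pair: q_A = 35, q_R = 109.

35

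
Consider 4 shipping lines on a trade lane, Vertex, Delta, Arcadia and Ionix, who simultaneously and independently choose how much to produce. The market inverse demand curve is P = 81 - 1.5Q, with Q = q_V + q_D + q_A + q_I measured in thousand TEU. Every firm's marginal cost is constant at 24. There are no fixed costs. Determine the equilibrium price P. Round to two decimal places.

35.40

A representative firm's profit is π_i = q_i(81 - 1.5Q) - 24q_i.
Setting ∂π_i/∂q_i = 0 with rivals' quantities fixed: 57 - 3q_i - (3/2)·Σ_{j≠i} q_j = 0.
With identical firms every q_j equals q_i, so Σ_{j≠i} q_j = 3q_i and 57 = (15/2)q_i, giving q_i = 38/5.
Total output Q = 152/5, so price P = 81 - (3/2)·(152/5) = 177/5.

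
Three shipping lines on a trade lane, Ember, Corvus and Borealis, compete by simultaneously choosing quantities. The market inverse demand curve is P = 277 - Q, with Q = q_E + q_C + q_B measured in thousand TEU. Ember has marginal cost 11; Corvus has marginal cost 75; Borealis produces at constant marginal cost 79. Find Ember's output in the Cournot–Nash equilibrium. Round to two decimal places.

Ember's profit: π_E = (277 - Q)q_E - (11q_E). Setting ∂π_E/∂q_E = 0: 266 - 2q_E - (q_C + q_B) = 0.
Corvus's profit: π_C = (277 - Q)q_C - (75q_C). Setting ∂π_C/∂q_C = 0: 202 - 2q_C - (q_E + q_B) = 0.
Borealis's profit: π_B = (277 - Q)q_B - (79q_B). Setting ∂π_B/∂q_B = 0: 198 - 2q_B - (q_E + q_C) = 0.
Adding the 3 conditions: 666 − 2Q − 2Q = 0, i.e. Q = 333/2.
Back-substituting: q_E = (266 − 333/2) = 199/2, q_C = (202 − 333/2) = 71/2, q_B = (198 − 333/2) = 63/2.

99.50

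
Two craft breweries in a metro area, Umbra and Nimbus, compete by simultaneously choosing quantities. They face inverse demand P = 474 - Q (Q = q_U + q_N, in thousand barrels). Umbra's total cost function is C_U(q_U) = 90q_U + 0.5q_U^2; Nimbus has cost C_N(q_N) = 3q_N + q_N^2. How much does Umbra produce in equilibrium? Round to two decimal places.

96.82

Umbra's profit: π_U = (474 - Q)q_U - (90q_U + (1/2)q_U²). Setting ∂π_U/∂q_U = 0: 384 - 3q_U - (q_N) = 0.
Nimbus's profit: π_N = (474 - Q)q_N - (3q_N + q_N²). Setting ∂π_N/∂q_N = 0: 471 - 4q_N - (q_U) = 0.
Best responses: q_U = (384 - q_N)/3, q_N = (471 - q_U)/4.
Solving the pair: q_U = 1065/11, q_N = 1029/11.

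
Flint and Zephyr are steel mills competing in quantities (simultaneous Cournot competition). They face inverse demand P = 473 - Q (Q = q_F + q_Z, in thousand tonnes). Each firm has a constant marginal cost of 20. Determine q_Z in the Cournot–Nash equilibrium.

Each firm earns π_i = (473 - Q)q_i - 20q_i.
Setting ∂π_i/∂q_i = 0 with rivals' quantities fixed: 453 - 2q_i - q_j = 0.
By symmetry each firm produces the same amount; substituting q_j = q_i yields q_i = 453/3 = 151.

151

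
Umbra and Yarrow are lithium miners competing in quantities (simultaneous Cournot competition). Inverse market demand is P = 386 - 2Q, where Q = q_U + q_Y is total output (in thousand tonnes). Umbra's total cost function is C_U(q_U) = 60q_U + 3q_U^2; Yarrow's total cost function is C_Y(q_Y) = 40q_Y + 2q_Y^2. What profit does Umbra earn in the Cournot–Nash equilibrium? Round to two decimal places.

3177.85

Umbra's profit: π_U = (386 - 2Q)q_U - (60q_U + 3q_U²). Setting ∂π_U/∂q_U = 0: 326 - 10q_U - 2(q_Y) = 0.
Yarrow's first-order condition: 346 - 8q_Y - 2(q_U) = 0.
So q_U = (326 - 2q_Y)/10 and q_Y = (346 - 2q_U)/8.
Solving the pair: q_U = 479/19, q_Y = 702/19.
Price P = 386 - 2·(1181/19) = 261.6842.
Umbra's profit: 261.6842·(479/19) - 60·(479/19) - 3(479/19)² = 3177.8532.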